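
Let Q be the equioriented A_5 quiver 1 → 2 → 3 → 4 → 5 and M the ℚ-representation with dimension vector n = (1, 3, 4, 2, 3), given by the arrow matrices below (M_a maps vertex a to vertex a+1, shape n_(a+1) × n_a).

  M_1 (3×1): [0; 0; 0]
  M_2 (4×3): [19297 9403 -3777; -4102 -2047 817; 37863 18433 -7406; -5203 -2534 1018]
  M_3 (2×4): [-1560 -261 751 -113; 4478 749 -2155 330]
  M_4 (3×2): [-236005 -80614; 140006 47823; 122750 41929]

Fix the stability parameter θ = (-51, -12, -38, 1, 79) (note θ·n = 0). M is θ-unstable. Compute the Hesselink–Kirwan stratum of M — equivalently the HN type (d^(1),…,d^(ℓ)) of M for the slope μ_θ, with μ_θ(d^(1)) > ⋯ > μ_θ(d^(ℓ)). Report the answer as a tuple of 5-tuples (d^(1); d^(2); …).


Barcode: M ≅ I[1,1], I[2,3], I[2,5]^2, I[3,3], I[5,5]. HN layers by μ_θ (5 steps, strictly decreasing):
  μ^(1)=79; μ^(2)=1; μ^(3)=-25; μ^(4)=-38; μ^(5)=-51

((0, 0, 0, 0, 3); (0, 0, 0, 2, 0); (0, 3, 3, 0, 0); (0, 0, 1, 0, 0); (1, 0, 0, 0, 0))


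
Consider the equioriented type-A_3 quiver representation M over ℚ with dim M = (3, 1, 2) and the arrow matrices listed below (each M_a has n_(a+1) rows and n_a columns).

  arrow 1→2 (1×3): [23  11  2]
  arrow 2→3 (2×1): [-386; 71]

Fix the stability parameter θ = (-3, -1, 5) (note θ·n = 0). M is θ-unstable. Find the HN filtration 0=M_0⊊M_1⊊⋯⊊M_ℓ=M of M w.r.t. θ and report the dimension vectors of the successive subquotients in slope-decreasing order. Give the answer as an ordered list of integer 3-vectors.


Via rank(M_{q-1}∘⋯∘M_p): M ≅ I[1,1]^2, I[1,3], I[3,3].
μ_θ-semistable layers: μ^(1)=5; μ^(2)=-1; μ^(3)=-3

((0, 0, 2); (0, 1, 0); (3, 0, 0))


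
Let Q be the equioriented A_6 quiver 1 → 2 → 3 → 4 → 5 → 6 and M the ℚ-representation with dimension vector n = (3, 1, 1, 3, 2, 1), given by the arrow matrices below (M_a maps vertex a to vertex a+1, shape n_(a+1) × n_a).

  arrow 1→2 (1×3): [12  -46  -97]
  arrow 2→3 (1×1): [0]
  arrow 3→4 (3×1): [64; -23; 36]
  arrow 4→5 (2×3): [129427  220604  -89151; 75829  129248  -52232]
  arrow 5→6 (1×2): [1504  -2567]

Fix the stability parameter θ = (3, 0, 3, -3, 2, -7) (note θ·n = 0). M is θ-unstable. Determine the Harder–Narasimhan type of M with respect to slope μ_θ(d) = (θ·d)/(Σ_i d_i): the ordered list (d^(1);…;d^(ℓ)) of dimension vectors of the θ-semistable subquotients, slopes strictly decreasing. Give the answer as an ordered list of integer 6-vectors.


Barcode: M ≅ I[1,1]^2, I[1,2], I[3,4], I[4,5], I[4,6]. HN layers by μ_θ (6 steps, strictly decreasing):
  μ^(1)=3; μ^(2)=2; μ^(3)=3/2; μ^(4)=0; μ^(5)=-5/2; μ^(6)=-3

((2, 0, 0, 0, 0, 0); (0, 0, 0, 0, 1, 0); (1, 1, 0, 0, 0, 0); (0, 0, 1, 1, 0, 0); (0, 0, 0, 0, 1, 1); (0, 0, 0, 2, 0, 0))


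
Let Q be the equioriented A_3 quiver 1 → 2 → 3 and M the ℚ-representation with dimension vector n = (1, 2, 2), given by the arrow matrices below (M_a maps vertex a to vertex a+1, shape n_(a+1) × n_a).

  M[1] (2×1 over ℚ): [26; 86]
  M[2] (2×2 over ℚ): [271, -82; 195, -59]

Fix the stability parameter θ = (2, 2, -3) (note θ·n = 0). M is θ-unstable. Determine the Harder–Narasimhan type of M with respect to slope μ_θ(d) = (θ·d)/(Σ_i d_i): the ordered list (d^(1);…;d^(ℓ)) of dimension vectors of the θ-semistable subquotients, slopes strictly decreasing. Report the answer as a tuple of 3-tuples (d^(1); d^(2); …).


Interval decomposition of M: I[1,3], I[2,3].
HN type (ℓ=2): μ^(1)=1/3; μ^(2)=-1/2

((1, 1, 1); (0, 1, 1))


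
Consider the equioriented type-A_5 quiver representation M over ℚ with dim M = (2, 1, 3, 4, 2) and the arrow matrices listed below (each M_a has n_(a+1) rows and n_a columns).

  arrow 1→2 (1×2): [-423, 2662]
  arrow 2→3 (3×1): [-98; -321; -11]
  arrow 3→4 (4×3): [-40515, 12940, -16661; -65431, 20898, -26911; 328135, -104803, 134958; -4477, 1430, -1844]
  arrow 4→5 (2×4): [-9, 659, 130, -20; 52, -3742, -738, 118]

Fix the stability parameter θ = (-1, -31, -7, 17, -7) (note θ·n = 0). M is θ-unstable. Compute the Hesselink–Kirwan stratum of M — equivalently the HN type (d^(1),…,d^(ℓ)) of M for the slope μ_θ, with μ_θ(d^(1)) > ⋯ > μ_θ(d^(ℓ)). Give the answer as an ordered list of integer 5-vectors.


Via rank(M_{q-1}∘⋯∘M_p): M ≅ I[1,1], I[1,4], I[3,5]^2, I[4,4].
μ_θ-semistable layers: μ^(1)=17; μ^(2)=5; μ^(3)=-1; μ^(4)=-7; μ^(5)=-16

((0, 0, 0, 2, 0); (0, 0, 0, 2, 2); (1, 0, 0, 0, 0); (0, 0, 3, 0, 0); (1, 1, 0, 0, 0))


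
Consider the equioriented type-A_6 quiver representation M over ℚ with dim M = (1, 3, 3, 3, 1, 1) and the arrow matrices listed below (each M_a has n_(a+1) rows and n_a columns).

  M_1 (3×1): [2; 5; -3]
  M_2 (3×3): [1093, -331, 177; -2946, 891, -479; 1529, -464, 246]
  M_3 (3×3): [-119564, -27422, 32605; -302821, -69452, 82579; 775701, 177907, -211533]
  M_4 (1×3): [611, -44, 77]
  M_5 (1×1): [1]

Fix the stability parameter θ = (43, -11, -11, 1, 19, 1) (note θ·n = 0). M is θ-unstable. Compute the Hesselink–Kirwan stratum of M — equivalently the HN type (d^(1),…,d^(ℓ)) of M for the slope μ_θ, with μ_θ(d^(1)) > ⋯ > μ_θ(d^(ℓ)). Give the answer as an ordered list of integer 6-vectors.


Interval decomposition of M: I[1,2], I[2,4], I[2,6], I[3,4].
HN type (ℓ=4): μ^(1)=16; μ^(2)=10; μ^(3)=1; μ^(4)=-11

((1, 1, 0, 0, 0, 0); (0, 0, 0, 0, 1, 1); (0, 0, 0, 3, 0, 0); (0, 2, 3, 0, 0, 0))


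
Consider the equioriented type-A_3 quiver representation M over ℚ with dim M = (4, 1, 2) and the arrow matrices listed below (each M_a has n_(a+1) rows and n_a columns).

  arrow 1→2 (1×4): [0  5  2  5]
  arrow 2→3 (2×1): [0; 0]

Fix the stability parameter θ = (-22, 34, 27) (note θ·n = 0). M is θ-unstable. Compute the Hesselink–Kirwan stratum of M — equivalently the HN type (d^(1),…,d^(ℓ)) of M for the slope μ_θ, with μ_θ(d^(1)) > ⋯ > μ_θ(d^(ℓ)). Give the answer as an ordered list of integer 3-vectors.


Barcode: M ≅ I[1,1]^3, I[1,2], I[3,3]^2. HN layers by μ_θ (3 steps, strictly decreasing):
  μ^(1)=34; μ^(2)=27; μ^(3)=-22

((0, 1, 0); (0, 0, 2); (4, 0, 0))


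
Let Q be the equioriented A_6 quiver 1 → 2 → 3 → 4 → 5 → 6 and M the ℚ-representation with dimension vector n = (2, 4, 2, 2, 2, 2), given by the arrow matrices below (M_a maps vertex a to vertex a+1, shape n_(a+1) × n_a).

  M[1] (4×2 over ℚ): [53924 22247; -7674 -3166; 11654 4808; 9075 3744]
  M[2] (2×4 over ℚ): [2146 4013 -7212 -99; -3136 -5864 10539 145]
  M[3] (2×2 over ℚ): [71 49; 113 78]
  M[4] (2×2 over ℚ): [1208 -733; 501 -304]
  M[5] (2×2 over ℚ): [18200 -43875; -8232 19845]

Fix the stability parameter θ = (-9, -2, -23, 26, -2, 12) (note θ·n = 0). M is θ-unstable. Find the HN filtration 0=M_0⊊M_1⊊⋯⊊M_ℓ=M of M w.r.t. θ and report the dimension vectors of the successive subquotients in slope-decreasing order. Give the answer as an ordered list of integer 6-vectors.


Barcode: M ≅ I[1,2], I[1,5], I[2,2], I[2,6], I[6,6]. HN layers by μ_θ (5 steps, strictly decreasing):
  μ^(1)=12; μ^(2)=-2; μ^(3)=-9; μ^(4)=-34/3; μ^(5)=-25/2

((0, 0, 0, 2, 2, 2); (0, 2, 0, 0, 0, 0); (1, 0, 0, 0, 0, 0); (1, 1, 1, 0, 0, 0); (0, 1, 1, 0, 0, 0))


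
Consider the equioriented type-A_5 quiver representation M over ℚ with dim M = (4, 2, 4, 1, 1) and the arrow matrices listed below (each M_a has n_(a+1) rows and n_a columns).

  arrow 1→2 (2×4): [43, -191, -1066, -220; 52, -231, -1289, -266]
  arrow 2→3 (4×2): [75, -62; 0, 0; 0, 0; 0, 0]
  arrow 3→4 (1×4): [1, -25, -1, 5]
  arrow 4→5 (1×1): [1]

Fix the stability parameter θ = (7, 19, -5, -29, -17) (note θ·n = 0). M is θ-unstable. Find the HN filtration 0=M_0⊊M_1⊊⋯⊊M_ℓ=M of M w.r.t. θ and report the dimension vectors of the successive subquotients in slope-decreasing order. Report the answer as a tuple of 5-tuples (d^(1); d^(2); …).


Barcode: M ≅ I[1,1]^2, I[1,2], I[1,5], I[3,3]^3. HN layers by μ_θ (3 steps, strictly decreasing):
  μ^(1)=19; μ^(2)=7; μ^(3)=-5

((0, 1, 0, 0, 0); (3, 0, 0, 0, 0); (1, 1, 4, 1, 1))


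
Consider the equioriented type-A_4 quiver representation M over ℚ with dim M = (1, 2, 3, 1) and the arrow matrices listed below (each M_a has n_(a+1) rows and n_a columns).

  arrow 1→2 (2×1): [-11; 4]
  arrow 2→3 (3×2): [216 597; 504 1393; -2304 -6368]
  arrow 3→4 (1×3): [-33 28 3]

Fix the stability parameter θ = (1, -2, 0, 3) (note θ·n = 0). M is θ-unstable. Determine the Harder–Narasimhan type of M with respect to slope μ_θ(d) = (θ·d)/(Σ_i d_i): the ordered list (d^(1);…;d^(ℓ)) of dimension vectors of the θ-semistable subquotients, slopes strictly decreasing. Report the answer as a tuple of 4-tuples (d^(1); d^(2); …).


Via rank(M_{q-1}∘⋯∘M_p): M ≅ I[1,4], I[2,2], I[3,3]^2.
μ_θ-semistable layers: μ^(1)=3; μ^(2)=0; μ^(3)=-1/2; μ^(4)=-2

((0, 0, 0, 1); (0, 0, 3, 0); (1, 1, 0, 0); (0, 1, 0, 0))


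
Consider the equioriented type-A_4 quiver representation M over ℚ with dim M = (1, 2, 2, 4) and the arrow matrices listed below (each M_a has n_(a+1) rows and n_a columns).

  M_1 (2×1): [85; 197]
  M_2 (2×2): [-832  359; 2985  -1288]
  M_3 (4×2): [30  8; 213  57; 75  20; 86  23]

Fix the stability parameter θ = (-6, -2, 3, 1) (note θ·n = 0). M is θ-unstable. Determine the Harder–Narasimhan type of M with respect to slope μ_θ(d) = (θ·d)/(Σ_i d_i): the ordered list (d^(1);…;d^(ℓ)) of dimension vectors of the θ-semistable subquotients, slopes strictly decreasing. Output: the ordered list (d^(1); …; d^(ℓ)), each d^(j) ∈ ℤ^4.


Interval decomposition of M: I[1,4], I[2,4], I[4,4]^2.
HN type (ℓ=4): μ^(1)=2; μ^(2)=1; μ^(3)=-2; μ^(4)=-6

((0, 0, 2, 2); (0, 0, 0, 2); (0, 2, 0, 0); (1, 0, 0, 0))


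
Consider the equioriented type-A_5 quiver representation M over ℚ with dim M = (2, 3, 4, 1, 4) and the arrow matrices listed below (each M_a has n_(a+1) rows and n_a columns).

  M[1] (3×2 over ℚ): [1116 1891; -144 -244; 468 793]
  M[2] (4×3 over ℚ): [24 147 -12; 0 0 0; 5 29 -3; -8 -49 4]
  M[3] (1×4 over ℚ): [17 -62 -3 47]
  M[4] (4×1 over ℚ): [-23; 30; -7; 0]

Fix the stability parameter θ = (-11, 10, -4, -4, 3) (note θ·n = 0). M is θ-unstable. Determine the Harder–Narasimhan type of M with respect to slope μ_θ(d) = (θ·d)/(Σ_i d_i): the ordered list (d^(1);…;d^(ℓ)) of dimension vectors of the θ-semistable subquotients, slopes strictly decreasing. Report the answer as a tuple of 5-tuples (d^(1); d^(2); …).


Interval decomposition of M: I[1,1], I[1,2], I[2,3], I[2,5], I[3,3]^2, I[5,5]^3.
HN type (ℓ=5): μ^(1)=10; μ^(2)=3; μ^(3)=2/3; μ^(4)=-4; μ^(5)=-11

((0, 1, 0, 0, 0); (0, 1, 1, 0, 4); (0, 1, 1, 1, 0); (0, 0, 2, 0, 0); (2, 0, 0, 0, 0))


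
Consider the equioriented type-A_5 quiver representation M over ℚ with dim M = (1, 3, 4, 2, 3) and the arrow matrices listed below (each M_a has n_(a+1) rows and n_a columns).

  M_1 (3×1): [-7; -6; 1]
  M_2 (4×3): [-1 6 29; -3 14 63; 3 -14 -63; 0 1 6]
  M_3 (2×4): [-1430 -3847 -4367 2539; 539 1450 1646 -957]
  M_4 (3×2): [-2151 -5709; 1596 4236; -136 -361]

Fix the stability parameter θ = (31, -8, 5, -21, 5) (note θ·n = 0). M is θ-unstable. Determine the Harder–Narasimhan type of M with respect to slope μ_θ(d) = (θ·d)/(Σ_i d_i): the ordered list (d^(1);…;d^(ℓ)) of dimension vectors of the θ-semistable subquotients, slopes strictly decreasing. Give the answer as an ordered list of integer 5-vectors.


Barcode: M ≅ I[1,2], I[2,5]^2, I[3,3]^2, I[5,5]. HN layers by μ_θ (3 steps, strictly decreasing):
  μ^(1)=23/2; μ^(2)=5; μ^(3)=-8

((1, 1, 0, 0, 0); (0, 0, 2, 0, 3); (0, 2, 2, 2, 0))


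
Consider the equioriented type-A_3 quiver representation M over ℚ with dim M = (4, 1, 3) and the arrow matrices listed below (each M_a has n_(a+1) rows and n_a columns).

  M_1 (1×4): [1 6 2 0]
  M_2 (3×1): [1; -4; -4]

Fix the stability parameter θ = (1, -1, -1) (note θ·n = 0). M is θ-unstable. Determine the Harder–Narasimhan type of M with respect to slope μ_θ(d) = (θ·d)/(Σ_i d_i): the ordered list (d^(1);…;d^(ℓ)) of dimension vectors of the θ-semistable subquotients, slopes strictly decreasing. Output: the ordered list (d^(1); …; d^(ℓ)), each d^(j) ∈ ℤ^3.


Interval decomposition of M: I[1,1]^3, I[1,3], I[3,3]^2.
HN type (ℓ=3): μ^(1)=1; μ^(2)=-1/3; μ^(3)=-1

((3, 0, 0); (1, 1, 1); (0, 0, 2))


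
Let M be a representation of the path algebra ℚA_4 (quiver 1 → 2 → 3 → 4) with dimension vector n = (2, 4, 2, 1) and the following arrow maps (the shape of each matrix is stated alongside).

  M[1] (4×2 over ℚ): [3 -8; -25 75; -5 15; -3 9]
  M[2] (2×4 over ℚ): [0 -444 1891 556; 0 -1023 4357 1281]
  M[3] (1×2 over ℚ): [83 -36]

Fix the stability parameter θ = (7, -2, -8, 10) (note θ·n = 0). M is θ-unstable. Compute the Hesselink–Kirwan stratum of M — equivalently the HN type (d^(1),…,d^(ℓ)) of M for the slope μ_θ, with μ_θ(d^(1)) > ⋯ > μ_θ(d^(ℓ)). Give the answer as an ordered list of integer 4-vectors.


Barcode: M ≅ I[1,2], I[1,4], I[2,2], I[2,3]. HN layers by μ_θ (5 steps, strictly decreasing):
  μ^(1)=10; μ^(2)=5/2; μ^(3)=-1; μ^(4)=-2; μ^(5)=-5

((0, 0, 0, 1); (1, 1, 0, 0); (1, 1, 1, 0); (0, 1, 0, 0); (0, 1, 1, 0))


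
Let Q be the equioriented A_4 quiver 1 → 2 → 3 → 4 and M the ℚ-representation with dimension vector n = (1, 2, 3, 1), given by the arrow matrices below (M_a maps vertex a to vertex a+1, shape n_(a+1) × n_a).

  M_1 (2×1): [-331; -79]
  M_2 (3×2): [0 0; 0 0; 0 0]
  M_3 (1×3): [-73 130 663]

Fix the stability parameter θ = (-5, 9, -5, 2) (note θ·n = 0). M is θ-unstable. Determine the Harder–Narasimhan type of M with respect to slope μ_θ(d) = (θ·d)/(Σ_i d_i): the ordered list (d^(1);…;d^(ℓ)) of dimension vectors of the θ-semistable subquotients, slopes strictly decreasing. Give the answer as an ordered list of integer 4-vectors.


Barcode: M ≅ I[1,2], I[2,2], I[3,3]^2, I[3,4]. HN layers by μ_θ (3 steps, strictly decreasing):
  μ^(1)=9; μ^(2)=2; μ^(3)=-5

((0, 2, 0, 0); (0, 0, 0, 1); (1, 0, 3, 0))


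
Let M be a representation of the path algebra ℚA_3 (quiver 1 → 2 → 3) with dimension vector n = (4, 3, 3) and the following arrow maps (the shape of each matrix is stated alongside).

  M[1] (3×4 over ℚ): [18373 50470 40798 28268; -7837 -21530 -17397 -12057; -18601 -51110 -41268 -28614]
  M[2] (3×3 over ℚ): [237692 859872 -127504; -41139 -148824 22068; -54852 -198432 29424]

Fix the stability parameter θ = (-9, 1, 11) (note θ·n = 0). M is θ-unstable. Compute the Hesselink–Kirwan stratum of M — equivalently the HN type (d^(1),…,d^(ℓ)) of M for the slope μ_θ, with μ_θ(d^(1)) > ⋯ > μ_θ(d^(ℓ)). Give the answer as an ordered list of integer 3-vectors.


Via rank(M_{q-1}∘⋯∘M_p): M ≅ I[1,1]^2, I[1,2], I[1,3], I[2,2], I[3,3]^2.
μ_θ-semistable layers: μ^(1)=11; μ^(2)=1; μ^(3)=-9

((0, 0, 3); (0, 3, 0); (4, 0, 0))


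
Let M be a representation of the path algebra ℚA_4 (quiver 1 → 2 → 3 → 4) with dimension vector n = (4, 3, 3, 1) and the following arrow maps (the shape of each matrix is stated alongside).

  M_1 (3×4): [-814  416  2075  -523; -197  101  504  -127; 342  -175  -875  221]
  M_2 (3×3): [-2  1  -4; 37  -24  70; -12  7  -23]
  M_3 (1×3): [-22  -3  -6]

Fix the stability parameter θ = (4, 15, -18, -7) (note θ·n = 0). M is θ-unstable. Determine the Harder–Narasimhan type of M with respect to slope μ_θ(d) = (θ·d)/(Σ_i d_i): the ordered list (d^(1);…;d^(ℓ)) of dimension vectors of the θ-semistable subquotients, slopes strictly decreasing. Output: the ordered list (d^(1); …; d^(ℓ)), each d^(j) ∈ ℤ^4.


Via rank(M_{q-1}∘⋯∘M_p): M ≅ I[1,1], I[1,3]^2, I[1,4].
μ_θ-semistable layers: μ^(1)=4; μ^(2)=1/3; μ^(3)=-3/2

((1, 0, 0, 0); (2, 2, 2, 0); (1, 1, 1, 1))


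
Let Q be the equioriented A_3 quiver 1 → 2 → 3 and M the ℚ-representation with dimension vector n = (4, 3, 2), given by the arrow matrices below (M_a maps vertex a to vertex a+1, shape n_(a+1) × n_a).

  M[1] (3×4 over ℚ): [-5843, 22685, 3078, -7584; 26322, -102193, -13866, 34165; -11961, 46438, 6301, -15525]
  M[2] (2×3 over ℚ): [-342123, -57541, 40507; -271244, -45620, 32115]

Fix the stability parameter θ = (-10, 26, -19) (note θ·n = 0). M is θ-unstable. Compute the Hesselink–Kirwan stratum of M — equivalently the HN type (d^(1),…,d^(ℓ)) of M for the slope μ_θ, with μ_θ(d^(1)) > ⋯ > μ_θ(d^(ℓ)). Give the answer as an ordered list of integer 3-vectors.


Interval decomposition of M: I[1,1], I[1,2], I[1,3]^2.
HN type (ℓ=3): μ^(1)=26; μ^(2)=7/2; μ^(3)=-10

((0, 1, 0); (0, 2, 2); (4, 0, 0))


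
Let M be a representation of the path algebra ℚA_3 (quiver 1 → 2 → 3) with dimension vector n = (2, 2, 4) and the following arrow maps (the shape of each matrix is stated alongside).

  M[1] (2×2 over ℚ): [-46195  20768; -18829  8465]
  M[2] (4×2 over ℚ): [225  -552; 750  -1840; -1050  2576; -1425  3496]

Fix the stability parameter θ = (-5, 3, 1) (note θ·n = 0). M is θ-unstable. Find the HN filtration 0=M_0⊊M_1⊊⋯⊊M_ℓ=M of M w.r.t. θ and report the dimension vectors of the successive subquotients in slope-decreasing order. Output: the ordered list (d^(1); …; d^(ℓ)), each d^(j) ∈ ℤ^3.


Interval decomposition of M: I[1,2], I[1,3], I[3,3]^3.
HN type (ℓ=4): μ^(1)=3; μ^(2)=2; μ^(3)=1; μ^(4)=-5

((0, 1, 0); (0, 1, 1); (0, 0, 3); (2, 0, 0))


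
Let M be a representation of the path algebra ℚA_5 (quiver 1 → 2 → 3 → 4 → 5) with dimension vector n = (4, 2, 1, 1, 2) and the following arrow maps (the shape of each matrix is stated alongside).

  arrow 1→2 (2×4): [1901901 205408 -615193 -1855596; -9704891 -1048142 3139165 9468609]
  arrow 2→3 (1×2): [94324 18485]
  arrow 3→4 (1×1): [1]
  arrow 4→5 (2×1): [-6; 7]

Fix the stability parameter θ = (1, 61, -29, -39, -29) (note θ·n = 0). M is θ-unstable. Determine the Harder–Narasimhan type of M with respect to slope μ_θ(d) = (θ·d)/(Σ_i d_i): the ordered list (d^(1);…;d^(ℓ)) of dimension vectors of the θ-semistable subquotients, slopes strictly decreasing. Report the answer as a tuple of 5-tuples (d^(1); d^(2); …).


Barcode: M ≅ I[1,1]^2, I[1,2], I[1,5], I[5,5]. HN layers by μ_θ (4 steps, strictly decreasing):
  μ^(1)=61; μ^(2)=1; μ^(3)=-7; μ^(4)=-29

((0, 1, 0, 0, 0); (3, 0, 0, 0, 0); (1, 1, 1, 1, 1); (0, 0, 0, 0, 1))


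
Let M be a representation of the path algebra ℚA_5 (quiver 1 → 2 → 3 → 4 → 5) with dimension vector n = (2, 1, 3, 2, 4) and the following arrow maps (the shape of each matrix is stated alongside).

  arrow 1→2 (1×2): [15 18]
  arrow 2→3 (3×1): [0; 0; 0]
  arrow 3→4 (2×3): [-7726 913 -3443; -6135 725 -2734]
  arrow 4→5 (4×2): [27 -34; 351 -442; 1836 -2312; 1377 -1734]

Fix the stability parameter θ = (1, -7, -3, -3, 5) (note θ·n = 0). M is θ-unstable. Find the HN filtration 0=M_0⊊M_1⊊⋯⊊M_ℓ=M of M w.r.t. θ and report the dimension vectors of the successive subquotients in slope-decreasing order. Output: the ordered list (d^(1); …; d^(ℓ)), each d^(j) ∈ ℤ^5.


Barcode: M ≅ I[1,1], I[1,2], I[3,3], I[3,4], I[3,5], I[5,5]^3. HN layers by μ_θ (3 steps, strictly decreasing):
  μ^(1)=5; μ^(2)=1; μ^(3)=-3

((0, 0, 0, 0, 4); (1, 0, 0, 0, 0); (1, 1, 3, 2, 0))


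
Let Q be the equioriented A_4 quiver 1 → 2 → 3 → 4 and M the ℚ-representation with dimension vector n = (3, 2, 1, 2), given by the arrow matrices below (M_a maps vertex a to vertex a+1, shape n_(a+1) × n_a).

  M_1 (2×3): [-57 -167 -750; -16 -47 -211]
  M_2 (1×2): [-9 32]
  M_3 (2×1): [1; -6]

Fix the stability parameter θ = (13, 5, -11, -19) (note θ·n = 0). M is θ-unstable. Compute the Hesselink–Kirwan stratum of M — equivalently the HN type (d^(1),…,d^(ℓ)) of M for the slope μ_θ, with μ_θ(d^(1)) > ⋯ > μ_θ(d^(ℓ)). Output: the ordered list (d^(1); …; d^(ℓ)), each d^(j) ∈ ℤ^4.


Barcode: M ≅ I[1,1], I[1,2], I[1,4], I[4,4]. HN layers by μ_θ (4 steps, strictly decreasing):
  μ^(1)=13; μ^(2)=9; μ^(3)=-3; μ^(4)=-19

((1, 0, 0, 0); (1, 1, 0, 0); (1, 1, 1, 1); (0, 0, 0, 1))


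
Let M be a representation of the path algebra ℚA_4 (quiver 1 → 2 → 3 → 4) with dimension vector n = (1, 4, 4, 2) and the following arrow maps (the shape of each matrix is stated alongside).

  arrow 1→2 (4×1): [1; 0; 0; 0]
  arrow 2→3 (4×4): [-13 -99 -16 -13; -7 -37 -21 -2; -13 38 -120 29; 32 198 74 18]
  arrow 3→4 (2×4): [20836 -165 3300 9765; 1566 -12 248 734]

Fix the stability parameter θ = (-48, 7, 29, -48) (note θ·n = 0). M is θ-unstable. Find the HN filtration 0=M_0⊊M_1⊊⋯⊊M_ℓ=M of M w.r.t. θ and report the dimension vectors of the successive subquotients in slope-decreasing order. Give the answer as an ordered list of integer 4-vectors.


Interval decomposition of M: I[1,4], I[2,2], I[2,3], I[2,4], I[3,3].
HN type (ℓ=4): μ^(1)=29; μ^(2)=7; μ^(3)=-4; μ^(4)=-48

((0, 0, 2, 0); (0, 2, 0, 0); (0, 2, 2, 2); (1, 0, 0, 0))


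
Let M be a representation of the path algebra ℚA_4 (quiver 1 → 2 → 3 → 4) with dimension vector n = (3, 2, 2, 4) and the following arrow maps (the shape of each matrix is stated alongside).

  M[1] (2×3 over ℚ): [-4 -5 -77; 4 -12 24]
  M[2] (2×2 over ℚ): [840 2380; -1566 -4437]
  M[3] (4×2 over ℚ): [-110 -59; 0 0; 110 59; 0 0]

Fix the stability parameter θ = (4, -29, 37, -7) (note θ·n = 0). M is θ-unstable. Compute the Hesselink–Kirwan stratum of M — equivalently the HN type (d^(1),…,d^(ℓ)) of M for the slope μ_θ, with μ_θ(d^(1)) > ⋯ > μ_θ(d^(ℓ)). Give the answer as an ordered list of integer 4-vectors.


Via rank(M_{q-1}∘⋯∘M_p): M ≅ I[1,1], I[1,2], I[1,4], I[3,3], I[4,4]^3.
μ_θ-semistable layers: μ^(1)=37; μ^(2)=15; μ^(3)=4; μ^(4)=-7; μ^(5)=-25/2

((0, 0, 1, 0); (0, 0, 1, 1); (1, 0, 0, 0); (0, 0, 0, 3); (2, 2, 0, 0))


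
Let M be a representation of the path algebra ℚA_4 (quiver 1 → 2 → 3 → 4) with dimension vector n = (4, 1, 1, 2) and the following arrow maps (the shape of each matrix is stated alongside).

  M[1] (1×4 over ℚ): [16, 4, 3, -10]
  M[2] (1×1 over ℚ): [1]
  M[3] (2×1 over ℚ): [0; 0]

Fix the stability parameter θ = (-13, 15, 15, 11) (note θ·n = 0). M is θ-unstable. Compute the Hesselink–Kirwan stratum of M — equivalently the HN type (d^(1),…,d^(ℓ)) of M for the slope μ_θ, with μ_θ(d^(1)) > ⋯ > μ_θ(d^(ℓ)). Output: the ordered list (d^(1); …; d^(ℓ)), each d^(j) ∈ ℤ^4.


Barcode: M ≅ I[1,1]^3, I[1,3], I[4,4]^2. HN layers by μ_θ (3 steps, strictly decreasing):
  μ^(1)=15; μ^(2)=11; μ^(3)=-13

((0, 1, 1, 0); (0, 0, 0, 2); (4, 0, 0, 0))


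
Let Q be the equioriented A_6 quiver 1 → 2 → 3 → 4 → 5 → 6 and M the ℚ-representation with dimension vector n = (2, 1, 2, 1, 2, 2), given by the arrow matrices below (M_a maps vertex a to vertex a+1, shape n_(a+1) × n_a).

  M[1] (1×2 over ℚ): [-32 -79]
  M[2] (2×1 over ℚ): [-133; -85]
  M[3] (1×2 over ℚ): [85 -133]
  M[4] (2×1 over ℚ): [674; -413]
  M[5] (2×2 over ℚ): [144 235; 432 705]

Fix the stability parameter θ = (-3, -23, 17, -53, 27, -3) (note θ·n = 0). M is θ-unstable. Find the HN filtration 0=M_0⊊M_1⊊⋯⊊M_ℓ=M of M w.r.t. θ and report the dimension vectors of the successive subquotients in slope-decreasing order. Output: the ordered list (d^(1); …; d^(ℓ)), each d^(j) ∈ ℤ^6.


Interval decomposition of M: I[1,1], I[1,3], I[3,6], I[5,5], I[6,6].
HN type (ℓ=6): μ^(1)=27; μ^(2)=17; μ^(3)=12; μ^(4)=-3; μ^(5)=-13; μ^(6)=-18

((0, 0, 0, 0, 1, 0); (0, 0, 1, 0, 0, 0); (0, 0, 0, 0, 1, 1); (1, 0, 0, 0, 0, 1); (1, 1, 0, 0, 0, 0); (0, 0, 1, 1, 0, 0))


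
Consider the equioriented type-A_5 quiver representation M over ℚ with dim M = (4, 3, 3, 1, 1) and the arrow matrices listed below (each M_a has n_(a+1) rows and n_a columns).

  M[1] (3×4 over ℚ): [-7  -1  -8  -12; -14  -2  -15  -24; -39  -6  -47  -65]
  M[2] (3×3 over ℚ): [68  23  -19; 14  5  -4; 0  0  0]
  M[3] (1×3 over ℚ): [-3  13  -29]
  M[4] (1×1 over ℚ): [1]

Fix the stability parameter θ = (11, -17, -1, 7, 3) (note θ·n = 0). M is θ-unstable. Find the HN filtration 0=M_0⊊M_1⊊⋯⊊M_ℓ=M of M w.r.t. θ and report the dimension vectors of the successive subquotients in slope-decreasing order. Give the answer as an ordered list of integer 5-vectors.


Via rank(M_{q-1}∘⋯∘M_p): M ≅ I[1,1], I[1,2], I[1,3], I[1,5], I[3,3].
μ_θ-semistable layers: μ^(1)=11; μ^(2)=5; μ^(3)=-1; μ^(4)=-3

((1, 0, 0, 0, 0); (0, 0, 0, 1, 1); (0, 0, 3, 0, 0); (3, 3, 0, 0, 0))


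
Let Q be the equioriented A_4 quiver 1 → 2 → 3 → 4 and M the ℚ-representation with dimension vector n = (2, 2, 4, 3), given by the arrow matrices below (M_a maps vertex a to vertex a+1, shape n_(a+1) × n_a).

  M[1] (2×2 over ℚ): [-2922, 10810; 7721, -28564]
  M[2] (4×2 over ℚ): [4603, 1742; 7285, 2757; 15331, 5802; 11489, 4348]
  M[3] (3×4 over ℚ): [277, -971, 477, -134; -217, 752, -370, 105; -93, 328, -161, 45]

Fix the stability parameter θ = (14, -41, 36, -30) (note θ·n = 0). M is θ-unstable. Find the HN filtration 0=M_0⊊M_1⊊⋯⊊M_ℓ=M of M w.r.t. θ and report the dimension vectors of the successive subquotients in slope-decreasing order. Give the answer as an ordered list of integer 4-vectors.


Via rank(M_{q-1}∘⋯∘M_p): M ≅ I[1,4]^2, I[3,3], I[3,4].
μ_θ-semistable layers: μ^(1)=36; μ^(2)=3; μ^(3)=-27/2

((0, 0, 1, 0); (0, 0, 3, 3); (2, 2, 0, 0))


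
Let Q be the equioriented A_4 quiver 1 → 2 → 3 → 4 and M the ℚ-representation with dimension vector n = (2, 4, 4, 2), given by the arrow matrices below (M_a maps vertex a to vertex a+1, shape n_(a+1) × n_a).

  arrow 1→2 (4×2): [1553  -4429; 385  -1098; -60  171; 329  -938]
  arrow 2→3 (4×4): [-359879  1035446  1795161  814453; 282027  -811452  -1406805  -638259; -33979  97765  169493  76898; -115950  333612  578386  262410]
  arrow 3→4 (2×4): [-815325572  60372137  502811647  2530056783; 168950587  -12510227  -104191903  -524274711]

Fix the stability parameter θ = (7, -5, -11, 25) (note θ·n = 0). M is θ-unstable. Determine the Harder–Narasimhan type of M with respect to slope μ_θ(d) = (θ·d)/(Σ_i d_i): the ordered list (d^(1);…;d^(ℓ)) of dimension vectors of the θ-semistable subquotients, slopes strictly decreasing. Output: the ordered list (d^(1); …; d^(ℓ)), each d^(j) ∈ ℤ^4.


Via rank(M_{q-1}∘⋯∘M_p): M ≅ I[1,2]^2, I[2,4]^2, I[3,3]^2.
μ_θ-semistable layers: μ^(1)=25; μ^(2)=1; μ^(3)=-8; μ^(4)=-11

((0, 0, 0, 2); (2, 2, 0, 0); (0, 2, 2, 0); (0, 0, 2, 0))


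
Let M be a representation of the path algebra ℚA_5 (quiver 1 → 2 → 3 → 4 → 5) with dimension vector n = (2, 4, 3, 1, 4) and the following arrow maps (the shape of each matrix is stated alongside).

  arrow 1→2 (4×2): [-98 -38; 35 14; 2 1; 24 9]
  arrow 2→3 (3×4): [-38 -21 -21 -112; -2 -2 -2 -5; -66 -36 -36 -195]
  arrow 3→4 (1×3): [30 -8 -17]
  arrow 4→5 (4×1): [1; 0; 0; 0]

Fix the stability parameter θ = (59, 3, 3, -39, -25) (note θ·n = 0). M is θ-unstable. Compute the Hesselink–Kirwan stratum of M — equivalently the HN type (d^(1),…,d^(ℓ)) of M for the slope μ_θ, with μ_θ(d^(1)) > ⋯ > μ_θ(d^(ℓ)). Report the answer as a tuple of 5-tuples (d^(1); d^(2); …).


Barcode: M ≅ I[1,3], I[1,5], I[2,2]^2, I[3,3], I[5,5]^3. HN layers by μ_θ (4 steps, strictly decreasing):
  μ^(1)=65/3; μ^(2)=3; μ^(3)=1/5; μ^(4)=-25

((1, 1, 1, 0, 0); (0, 2, 1, 0, 0); (1, 1, 1, 1, 1); (0, 0, 0, 0, 3))


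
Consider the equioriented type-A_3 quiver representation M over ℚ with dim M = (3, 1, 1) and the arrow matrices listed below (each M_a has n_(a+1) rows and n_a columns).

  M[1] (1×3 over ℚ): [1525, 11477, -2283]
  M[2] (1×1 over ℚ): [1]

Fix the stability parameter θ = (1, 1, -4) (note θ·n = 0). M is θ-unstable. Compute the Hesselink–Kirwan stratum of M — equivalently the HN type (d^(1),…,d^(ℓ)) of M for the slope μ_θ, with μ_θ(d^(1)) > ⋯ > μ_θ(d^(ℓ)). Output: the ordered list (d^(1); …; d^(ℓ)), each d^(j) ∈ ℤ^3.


Via rank(M_{q-1}∘⋯∘M_p): M ≅ I[1,1]^2, I[1,3].
μ_θ-semistable layers: μ^(1)=1; μ^(2)=-2/3

((2, 0, 0); (1, 1, 1))


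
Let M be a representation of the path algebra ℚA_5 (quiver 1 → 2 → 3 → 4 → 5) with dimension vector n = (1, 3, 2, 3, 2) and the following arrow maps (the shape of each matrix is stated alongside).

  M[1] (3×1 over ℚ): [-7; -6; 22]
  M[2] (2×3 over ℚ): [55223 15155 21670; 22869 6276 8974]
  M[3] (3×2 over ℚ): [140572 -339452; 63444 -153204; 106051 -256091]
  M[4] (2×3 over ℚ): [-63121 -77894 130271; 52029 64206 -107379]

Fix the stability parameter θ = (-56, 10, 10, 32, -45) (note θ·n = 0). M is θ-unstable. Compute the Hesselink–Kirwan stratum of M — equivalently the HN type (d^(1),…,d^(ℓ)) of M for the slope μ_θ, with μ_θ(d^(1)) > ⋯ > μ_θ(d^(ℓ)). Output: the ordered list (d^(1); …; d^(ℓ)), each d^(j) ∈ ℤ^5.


Interval decomposition of M: I[1,3], I[2,2], I[2,5], I[4,4]^2, I[5,5].
HN type (ℓ=5): μ^(1)=32; μ^(2)=10; μ^(3)=7/4; μ^(4)=-45; μ^(5)=-56

((0, 0, 0, 2, 0); (0, 2, 1, 0, 0); (0, 1, 1, 1, 1); (0, 0, 0, 0, 1); (1, 0, 0, 0, 0))


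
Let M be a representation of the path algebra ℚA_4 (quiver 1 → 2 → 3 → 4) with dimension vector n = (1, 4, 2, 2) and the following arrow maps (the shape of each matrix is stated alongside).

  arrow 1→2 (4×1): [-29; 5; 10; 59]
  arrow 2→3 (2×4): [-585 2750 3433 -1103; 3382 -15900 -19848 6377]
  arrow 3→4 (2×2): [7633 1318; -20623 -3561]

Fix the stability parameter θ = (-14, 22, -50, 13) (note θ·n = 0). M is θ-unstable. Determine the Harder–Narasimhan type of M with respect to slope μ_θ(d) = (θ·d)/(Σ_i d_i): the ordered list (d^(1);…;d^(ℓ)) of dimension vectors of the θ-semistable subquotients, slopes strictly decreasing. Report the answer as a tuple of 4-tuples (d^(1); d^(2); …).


Barcode: M ≅ I[1,4], I[2,2]^2, I[2,4]. HN layers by μ_θ (3 steps, strictly decreasing):
  μ^(1)=22; μ^(2)=13; μ^(3)=-14

((0, 2, 0, 0); (0, 0, 0, 2); (1, 2, 2, 0))


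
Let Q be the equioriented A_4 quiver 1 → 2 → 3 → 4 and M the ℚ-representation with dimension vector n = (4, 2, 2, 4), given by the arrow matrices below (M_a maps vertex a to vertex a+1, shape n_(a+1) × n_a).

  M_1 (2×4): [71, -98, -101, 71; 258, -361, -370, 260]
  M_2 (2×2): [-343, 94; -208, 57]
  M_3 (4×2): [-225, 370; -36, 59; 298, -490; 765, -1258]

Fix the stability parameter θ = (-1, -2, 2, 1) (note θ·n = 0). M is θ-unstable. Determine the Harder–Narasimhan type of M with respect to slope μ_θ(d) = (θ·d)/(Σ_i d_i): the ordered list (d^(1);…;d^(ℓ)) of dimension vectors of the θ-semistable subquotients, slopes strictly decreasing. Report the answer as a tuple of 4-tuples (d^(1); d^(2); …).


Via rank(M_{q-1}∘⋯∘M_p): M ≅ I[1,1]^2, I[1,4]^2, I[4,4]^2.
μ_θ-semistable layers: μ^(1)=3/2; μ^(2)=1; μ^(3)=-1; μ^(4)=-3/2

((0, 0, 2, 2); (0, 0, 0, 2); (2, 0, 0, 0); (2, 2, 0, 0))


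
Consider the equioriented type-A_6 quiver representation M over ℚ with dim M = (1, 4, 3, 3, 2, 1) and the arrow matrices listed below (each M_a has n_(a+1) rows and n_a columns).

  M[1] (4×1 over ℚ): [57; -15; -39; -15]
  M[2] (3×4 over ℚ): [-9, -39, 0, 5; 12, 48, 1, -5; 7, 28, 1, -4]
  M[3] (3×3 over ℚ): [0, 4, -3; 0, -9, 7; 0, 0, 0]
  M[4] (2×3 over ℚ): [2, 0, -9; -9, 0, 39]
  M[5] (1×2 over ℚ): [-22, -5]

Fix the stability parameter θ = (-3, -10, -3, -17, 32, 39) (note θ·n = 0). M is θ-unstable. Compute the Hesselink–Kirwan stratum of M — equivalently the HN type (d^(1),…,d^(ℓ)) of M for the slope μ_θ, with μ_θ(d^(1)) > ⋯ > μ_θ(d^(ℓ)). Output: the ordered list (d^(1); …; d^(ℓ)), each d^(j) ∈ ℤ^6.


Interval decomposition of M: I[1,3], I[2,2], I[2,4], I[2,6], I[4,5].
HN type (ℓ=6): μ^(1)=39; μ^(2)=32; μ^(3)=-3; μ^(4)=-13/2; μ^(5)=-10; μ^(6)=-17

((0, 0, 0, 0, 0, 1); (0, 0, 0, 0, 2, 0); (0, 0, 1, 0, 0, 0); (1, 1, 0, 0, 0, 0); (0, 3, 2, 2, 0, 0); (0, 0, 0, 1, 0, 0))


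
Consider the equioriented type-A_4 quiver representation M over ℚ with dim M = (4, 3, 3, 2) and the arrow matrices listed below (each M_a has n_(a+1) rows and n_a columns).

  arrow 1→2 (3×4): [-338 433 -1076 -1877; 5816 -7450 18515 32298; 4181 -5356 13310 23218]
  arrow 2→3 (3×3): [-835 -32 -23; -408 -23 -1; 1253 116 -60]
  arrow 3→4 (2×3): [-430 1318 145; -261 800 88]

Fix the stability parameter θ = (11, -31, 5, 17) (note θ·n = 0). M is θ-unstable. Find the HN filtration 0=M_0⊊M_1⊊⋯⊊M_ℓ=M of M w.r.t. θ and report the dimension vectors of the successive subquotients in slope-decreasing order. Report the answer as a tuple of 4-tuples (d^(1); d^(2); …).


Interval decomposition of M: I[1,1], I[1,3], I[1,4]^2.
HN type (ℓ=4): μ^(1)=17; μ^(2)=11; μ^(3)=5; μ^(4)=-10

((0, 0, 0, 2); (1, 0, 0, 0); (0, 0, 3, 0); (3, 3, 0, 0))


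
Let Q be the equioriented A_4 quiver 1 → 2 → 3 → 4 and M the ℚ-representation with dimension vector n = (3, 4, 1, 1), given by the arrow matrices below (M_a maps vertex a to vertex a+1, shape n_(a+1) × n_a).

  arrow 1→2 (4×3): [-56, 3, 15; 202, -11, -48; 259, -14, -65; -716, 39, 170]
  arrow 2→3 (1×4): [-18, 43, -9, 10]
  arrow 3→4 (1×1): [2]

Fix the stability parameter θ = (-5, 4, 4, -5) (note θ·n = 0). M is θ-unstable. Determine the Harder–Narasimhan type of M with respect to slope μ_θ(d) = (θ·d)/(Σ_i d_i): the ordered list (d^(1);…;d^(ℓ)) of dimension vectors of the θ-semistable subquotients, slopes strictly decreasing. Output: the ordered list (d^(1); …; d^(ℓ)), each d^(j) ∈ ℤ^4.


Via rank(M_{q-1}∘⋯∘M_p): M ≅ I[1,2]^2, I[1,4], I[2,2].
μ_θ-semistable layers: μ^(1)=4; μ^(2)=1; μ^(3)=-5

((0, 3, 0, 0); (0, 1, 1, 1); (3, 0, 0, 0))


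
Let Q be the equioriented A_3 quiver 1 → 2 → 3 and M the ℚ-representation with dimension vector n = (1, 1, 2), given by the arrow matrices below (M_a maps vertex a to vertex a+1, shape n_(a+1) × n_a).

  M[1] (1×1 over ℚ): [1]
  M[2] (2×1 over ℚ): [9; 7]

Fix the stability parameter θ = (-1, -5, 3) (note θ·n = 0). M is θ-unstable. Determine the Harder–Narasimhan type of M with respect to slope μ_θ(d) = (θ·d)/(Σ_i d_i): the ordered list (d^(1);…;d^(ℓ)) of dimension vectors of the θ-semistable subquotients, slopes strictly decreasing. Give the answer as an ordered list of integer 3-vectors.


Interval decomposition of M: I[1,3], I[3,3].
HN type (ℓ=2): μ^(1)=3; μ^(2)=-3

((0, 0, 2); (1, 1, 0))


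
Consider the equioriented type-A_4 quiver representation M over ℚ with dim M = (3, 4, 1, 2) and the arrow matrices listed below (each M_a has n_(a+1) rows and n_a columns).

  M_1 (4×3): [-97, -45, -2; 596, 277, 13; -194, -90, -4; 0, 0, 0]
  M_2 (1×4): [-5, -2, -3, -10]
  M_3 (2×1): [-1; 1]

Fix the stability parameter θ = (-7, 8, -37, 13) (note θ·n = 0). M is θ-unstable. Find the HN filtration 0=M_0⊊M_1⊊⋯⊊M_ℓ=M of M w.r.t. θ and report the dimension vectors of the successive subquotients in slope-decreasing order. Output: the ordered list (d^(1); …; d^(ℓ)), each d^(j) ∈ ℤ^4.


Via rank(M_{q-1}∘⋯∘M_p): M ≅ I[1,1], I[1,2], I[1,4], I[2,2]^2, I[4,4].
μ_θ-semistable layers: μ^(1)=13; μ^(2)=8; μ^(3)=-7; μ^(4)=-12

((0, 0, 0, 2); (0, 3, 0, 0); (2, 0, 0, 0); (1, 1, 1, 0))


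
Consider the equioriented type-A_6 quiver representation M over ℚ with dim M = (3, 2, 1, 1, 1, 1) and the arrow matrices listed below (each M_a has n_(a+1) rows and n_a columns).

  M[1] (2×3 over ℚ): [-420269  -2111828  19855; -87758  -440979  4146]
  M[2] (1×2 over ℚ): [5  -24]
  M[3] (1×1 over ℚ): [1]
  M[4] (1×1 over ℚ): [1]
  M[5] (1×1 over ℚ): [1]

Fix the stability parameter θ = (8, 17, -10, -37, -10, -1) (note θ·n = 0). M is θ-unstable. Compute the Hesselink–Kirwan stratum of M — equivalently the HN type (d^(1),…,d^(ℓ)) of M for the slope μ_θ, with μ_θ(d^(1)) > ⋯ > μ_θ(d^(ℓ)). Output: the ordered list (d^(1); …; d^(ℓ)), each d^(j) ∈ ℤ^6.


Barcode: M ≅ I[1,1], I[1,2], I[1,6]. HN layers by μ_θ (4 steps, strictly decreasing):
  μ^(1)=17; μ^(2)=8; μ^(3)=-1; μ^(4)=-32/5

((0, 1, 0, 0, 0, 0); (2, 0, 0, 0, 0, 0); (0, 0, 0, 0, 0, 1); (1, 1, 1, 1, 1, 0))


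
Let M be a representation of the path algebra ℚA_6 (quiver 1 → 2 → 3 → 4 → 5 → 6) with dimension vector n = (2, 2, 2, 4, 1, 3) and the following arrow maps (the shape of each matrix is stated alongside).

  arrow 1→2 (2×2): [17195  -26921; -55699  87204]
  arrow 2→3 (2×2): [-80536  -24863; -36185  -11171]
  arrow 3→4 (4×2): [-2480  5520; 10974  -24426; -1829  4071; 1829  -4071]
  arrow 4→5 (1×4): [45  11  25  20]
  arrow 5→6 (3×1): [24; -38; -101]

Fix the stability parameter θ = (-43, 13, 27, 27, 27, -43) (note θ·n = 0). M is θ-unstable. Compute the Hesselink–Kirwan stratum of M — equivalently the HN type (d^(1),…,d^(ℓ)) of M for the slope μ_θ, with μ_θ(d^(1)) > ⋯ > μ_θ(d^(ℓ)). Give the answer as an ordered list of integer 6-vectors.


Via rank(M_{q-1}∘⋯∘M_p): M ≅ I[1,3], I[1,6], I[4,4]^3, I[6,6]^2.
μ_θ-semistable layers: μ^(1)=27; μ^(2)=13; μ^(3)=51/5; μ^(4)=-43

((0, 0, 1, 3, 0, 0); (0, 1, 0, 0, 0, 0); (0, 1, 1, 1, 1, 1); (2, 0, 0, 0, 0, 2))


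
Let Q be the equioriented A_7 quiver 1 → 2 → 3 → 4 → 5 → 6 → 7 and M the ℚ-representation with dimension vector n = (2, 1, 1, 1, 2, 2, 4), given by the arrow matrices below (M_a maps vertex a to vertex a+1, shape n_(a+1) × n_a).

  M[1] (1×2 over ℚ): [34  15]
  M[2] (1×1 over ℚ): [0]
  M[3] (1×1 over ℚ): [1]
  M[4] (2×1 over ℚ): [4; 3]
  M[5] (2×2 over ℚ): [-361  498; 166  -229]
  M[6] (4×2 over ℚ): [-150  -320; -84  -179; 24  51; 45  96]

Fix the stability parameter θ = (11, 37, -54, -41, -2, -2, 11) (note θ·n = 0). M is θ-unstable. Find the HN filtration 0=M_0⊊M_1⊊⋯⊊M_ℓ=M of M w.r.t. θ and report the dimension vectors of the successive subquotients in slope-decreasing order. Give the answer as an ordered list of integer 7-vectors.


Via rank(M_{q-1}∘⋯∘M_p): M ≅ I[1,1], I[1,2], I[3,7], I[5,7], I[7,7]^2.
μ_θ-semistable layers: μ^(1)=37; μ^(2)=11; μ^(3)=-2; μ^(4)=-41; μ^(5)=-54

((0, 1, 0, 0, 0, 0, 0); (2, 0, 0, 0, 0, 0, 4); (0, 0, 0, 0, 2, 2, 0); (0, 0, 0, 1, 0, 0, 0); (0, 0, 1, 0, 0, 0, 0))


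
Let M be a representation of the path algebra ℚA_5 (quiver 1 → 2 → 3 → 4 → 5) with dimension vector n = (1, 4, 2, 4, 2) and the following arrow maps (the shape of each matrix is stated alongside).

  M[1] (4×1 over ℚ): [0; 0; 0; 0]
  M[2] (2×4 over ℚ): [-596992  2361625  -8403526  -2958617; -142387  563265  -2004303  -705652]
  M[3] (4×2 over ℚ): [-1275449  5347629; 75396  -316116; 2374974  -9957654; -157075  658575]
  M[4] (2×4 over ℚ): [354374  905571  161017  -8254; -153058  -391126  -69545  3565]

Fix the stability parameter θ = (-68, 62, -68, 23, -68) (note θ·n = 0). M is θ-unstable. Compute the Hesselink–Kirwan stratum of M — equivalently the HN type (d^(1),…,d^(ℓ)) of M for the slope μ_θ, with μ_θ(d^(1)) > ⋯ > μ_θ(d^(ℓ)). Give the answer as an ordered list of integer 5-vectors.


Via rank(M_{q-1}∘⋯∘M_p): M ≅ I[1,1], I[2,2]^2, I[2,3], I[2,5], I[4,4]^2, I[4,5].
μ_θ-semistable layers: μ^(1)=62; μ^(2)=23; μ^(3)=-3; μ^(4)=-51/4; μ^(5)=-45/2; μ^(6)=-68

((0, 2, 0, 0, 0); (0, 0, 0, 2, 0); (0, 1, 1, 0, 0); (0, 1, 1, 1, 1); (0, 0, 0, 1, 1); (1, 0, 0, 0, 0))


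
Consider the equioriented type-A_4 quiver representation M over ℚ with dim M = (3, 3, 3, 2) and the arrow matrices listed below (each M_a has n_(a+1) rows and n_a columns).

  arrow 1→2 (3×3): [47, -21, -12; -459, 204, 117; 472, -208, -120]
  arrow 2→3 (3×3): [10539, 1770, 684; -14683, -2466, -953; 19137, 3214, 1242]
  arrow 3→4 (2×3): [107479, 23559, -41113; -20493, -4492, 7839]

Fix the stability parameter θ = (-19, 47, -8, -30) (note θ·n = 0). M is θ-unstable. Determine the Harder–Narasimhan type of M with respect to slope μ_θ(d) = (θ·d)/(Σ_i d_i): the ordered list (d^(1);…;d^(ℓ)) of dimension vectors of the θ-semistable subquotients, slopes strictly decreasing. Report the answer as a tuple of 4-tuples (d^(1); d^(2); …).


Barcode: M ≅ I[1,1], I[1,2], I[1,4], I[2,4], I[3,3]. HN layers by μ_θ (4 steps, strictly decreasing):
  μ^(1)=47; μ^(2)=3; μ^(3)=-8; μ^(4)=-19

((0, 1, 0, 0); (0, 2, 2, 2); (0, 0, 1, 0); (3, 0, 0, 0))
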